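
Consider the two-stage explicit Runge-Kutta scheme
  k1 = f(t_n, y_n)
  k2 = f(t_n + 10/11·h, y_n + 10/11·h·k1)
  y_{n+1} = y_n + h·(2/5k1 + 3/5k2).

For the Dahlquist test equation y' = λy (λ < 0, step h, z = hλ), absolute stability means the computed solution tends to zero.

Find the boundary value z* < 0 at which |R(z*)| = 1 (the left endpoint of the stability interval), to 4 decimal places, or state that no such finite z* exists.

On y'=λy, z=hλ:
  k1=λy_n ⇒ h·k1=z·y_n;  k2=λ(1+10/11z)y_n ⇒ h·k2=z(1+10/11z)y_n
  y_{n+1}/y_n = 1 + 2/5z + 3/5z(1+10/11z) = 1 + z + 6/11z²
  R(z) = 1 + z + 6/11z².

Solve |R(x)|<1 on ℝ⁻.
x=-0.72: |R|=0.5628
R=1: x+6/11x²=0 ⇒ x=−11/6=-1.8333; min R=1−1/(4·6/11)=0.5417>−1
Confirm numerically:
  x=-1.756: |R|=0.92593 <1
  x=-0.967: |R|=0.54305 <1
  x=-0.771: |R|=0.55324 <1
  x=-2.015: |R|=1.19967 >1
  x=-1.974: |R|=1.15146 >1
Stable set (-1.8333, 0).

left endpoint -1.8333.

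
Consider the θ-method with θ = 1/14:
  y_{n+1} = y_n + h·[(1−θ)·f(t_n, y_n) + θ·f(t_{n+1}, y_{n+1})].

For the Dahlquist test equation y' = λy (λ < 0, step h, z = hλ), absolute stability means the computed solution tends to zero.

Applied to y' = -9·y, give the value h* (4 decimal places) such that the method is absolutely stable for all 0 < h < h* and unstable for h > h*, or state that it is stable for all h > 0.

(-2.3333,0); λ=-9 ⇒ h* = (7/3)/9 = 0.2593.

On y'=λy, z=hλ:
  y_{n+1} = y_n + z·[13/14·y_n + 1/14·y_{n+1}] ⇒ (1 − 1/14z)y_{n+1} = (1 + 13/14z)y_n
  Hence R(z) = (1 + 13/14z)/(1 − 1/14z).

Find x<0 with |R(x)|<1.
x=-0.8: |R|=0.2432
R=−1: 1+13/14x = −1+1/14x ⇒ -6/7x=2 ⇒ x=2/(-6/7)=-2.3333
Confirm numerically:
  x=-2.217: |R|=0.91392 <1
  x=-1.966: |R|=0.72391 <1
  x=-1.515: |R|=0.36706 <1
  x=-1.504: |R|=0.35810 <1
  x=-2.771: |R|=1.31316 >1
  x=-2.550: |R|=1.15710 >1
  x=-2.395: |R|=1.04514 >1
Stable set (-2.3333, 0).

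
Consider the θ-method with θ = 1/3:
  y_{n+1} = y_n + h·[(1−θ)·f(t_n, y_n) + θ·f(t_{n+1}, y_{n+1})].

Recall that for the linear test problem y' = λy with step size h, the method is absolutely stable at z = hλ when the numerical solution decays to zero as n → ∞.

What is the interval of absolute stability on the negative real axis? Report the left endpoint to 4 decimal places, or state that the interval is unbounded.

On y'=λy, z=hλ:
  y_{n+1} = y_n + z·[2/3·y_n + 1/3·y_{n+1}] ⇒ (1 − 1/3z)y_{n+1} = (1 + 2/3z)y_n
  so R(z) = (1 + 2/3z)/(1 − 1/3z).

Boundary: |R(x)|=1, x<0.
x=-0.59: |R|=0.5070
R=−1: 1+2/3x = −1+1/3x ⇒ -1/3x=2 ⇒ x=2/(-1/3)=-6.0000
Confirm numerically:
  x=-5.851: |R|=0.98317 <1
  x=-3.195: |R|=0.54722 <1
  x=-2.748: |R|=0.43424 <1
  x=-6.469: |R|=1.04953 >1
  x=-6.447: |R|=1.04732 >1
Stable set (-6.0000, 0).

(-6.0000, 0).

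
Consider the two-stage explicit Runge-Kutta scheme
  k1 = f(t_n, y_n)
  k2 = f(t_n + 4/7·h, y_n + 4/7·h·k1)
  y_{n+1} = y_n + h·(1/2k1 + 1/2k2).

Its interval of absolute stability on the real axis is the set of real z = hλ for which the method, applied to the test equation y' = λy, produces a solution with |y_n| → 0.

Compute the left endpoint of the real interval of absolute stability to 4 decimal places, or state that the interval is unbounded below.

z* = -3.5000.

With y'=λy (z=hλ):
  k1=λy_n ⇒ h·k1=z·y_n;  k2=λ(1+4/7z)y_n ⇒ h·k2=z(1+4/7z)y_n
  y_{n+1}/y_n = 1 + 1/2z + 1/2z(1+4/7z) = 1 + z + 2/7z²
  ⇒ R(z) = 1 + z + 2/7z².

Need |R(x)|<1, x<0.
x=-1.49: |R|=0.1443
R=1: x+2/7x²=0 ⇒ x=−7/2=-3.5000; min R=1−1/(4·2/7)=0.1250>−1
Confirm numerically:
  x=-3.080: |R|=0.63040 <1
  x=-2.681: |R|=0.37265 <1
  x=-1.824: |R|=0.12656 <1
  x=-1.497: |R|=0.14329 <1
  x=-3.994: |R|=1.56372 >1
  x=-3.967: |R|=1.52931 >1
Stable set (-3.5000, 0).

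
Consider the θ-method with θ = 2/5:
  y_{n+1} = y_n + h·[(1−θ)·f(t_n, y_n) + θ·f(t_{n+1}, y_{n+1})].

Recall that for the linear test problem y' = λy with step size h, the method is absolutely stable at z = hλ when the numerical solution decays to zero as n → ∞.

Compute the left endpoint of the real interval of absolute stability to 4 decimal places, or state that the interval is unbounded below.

On y'=λy, z=hλ:
  y_{n+1} = y_n + z·[3/5·y_n + 2/5·y_{n+1}] ⇒ (1 − 2/5z)y_{n+1} = (1 + 3/5z)y_n
  Hence R(z) = (1 + 3/5z)/(1 − 2/5z).

Boundary: |R(x)|=1, x<0.
x=-0.31: |R|=0.7242
R=−1: 1+3/5x = −1+2/5x ⇒ -1/5x=2 ⇒ x=2/(-1/5)=-10.0000
Confirm numerically:
  x=-8.977: |R|=0.95543 <1
  x=-7.649: |R|=0.88418 <1
  x=-5.170: |R|=0.68514 <1
  x=-10.491: |R|=1.01890 >1
  x=-10.342: |R|=1.01332 >1
  x=-10.292: |R|=1.01141 >1
Interval (-10.0000, 0).

z* = -10.0000.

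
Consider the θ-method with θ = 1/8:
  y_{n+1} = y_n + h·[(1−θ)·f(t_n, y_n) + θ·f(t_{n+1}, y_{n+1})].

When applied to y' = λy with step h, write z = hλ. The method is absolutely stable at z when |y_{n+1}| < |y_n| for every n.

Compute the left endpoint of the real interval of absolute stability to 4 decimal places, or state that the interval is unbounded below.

With y'=λy (z=hλ):
  y_{n+1} = y_n + z·[7/8·y_n + 1/8·y_{n+1}] ⇒ (1 − 1/8z)y_{n+1} = (1 + 7/8z)y_n
  Hence R(z) = (1 + 7/8z)/(1 − 1/8z).

Find x<0 with |R(x)|<1.
x=-1.7: |R|=0.4021
R=−1: 1+7/8x = −1+1/8x ⇒ -3/4x=2 ⇒ x=2/(-3/4)=-2.6667
Confirm numerically:
  x=-1.843: |R|=0.49792 <1
  x=-1.660: |R|=0.37474 <1
  x=-1.446: |R|=0.22465 <1
  x=-2.833: |R|=1.09213 >1
  x=-2.823: |R|=1.08667 >1
  x=-2.801: |R|=1.07462 >1
Interval (-2.6667, 0).

left endpoint -2.6667.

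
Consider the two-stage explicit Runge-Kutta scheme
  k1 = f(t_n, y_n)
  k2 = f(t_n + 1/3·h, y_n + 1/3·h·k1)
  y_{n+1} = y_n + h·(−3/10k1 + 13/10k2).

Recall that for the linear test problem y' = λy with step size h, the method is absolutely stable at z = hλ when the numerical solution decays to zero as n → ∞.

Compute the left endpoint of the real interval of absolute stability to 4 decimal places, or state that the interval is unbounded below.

left endpoint -2.3077.

With y'=λy (z=hλ):
  k1=λy_n ⇒ h·k1=z·y_n;  k2=λ(1+1/3z)y_n ⇒ h·k2=z(1+1/3z)y_n
  y_{n+1}/y_n = 1 − 3/10z + 13/10z(1+1/3z) = 1 + z + 13/30z²
  Hence R(z) = 1 + z + 13/30z².

Solve |R(x)|<1 on ℝ⁻.
x=-0.38: |R|=0.6826
R=1: x+13/30x²=0 ⇒ x=−30/13=-2.3077; min R=1−1/(4·13/30)=0.4231>−1
Confirm numerically:
  x=-2.253: |R|=0.94660 <1
  x=-1.573: |R|=0.49921 <1
  x=-1.304: |R|=0.43285 <1
  x=-2.652: |R|=1.39568 >1
  x=-2.335: |R|=1.02763 >1
Stable set (-2.3077, 0).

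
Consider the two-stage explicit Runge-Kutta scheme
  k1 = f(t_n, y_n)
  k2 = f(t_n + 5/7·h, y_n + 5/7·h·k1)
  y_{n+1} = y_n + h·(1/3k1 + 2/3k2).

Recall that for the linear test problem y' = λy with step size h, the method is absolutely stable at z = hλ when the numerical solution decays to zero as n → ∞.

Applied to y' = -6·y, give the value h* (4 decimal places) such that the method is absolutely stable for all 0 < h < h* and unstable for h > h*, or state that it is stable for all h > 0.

(-2.1000,0); λ=-6 ⇒ h* = (21/10)/6 = 0.3500.

Set f=λy, z=hλ:
  k1=λy_n ⇒ h·k1=z·y_n;  k2=λ(1+5/7z)y_n ⇒ h·k2=z(1+5/7z)y_n
  y_{n+1}/y_n = 1 + 1/3z + 2/3z(1+5/7z) = 1 + z + 10/21z²
  Hence R(z) = 1 + z + 10/21z².

Solve |R(x)|<1 on ℝ⁻.
x=-1.34: |R|=0.5150
R=1: x+10/21x²=0 ⇒ x=−21/10=-2.1000; min R=1−1/(4·10/21)=0.4750>−1
Confirm numerically:
  x=-1.420: |R|=0.54019 <1
  x=-1.362: |R|=0.52135 <1
  x=-0.904: |R|=0.48515 <1
  x=-2.578: |R|=1.58680 >1
  x=-2.202: |R|=1.10695 >1
Interval (-2.1000, 0).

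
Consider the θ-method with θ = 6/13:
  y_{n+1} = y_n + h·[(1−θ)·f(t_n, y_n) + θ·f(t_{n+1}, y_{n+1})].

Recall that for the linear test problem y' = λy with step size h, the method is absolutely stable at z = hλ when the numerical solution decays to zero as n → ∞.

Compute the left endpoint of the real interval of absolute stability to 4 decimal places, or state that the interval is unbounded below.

z* = -26.0000.

With y'=λy (z=hλ):
  y_{n+1} = y_n + z·[7/13·y_n + 6/13·y_{n+1}] ⇒ (1 − 6/13z)y_{n+1} = (1 + 7/13z)y_n
  so R(z) = (1 + 7/13z)/(1 − 6/13z).

Solve |R(x)|<1 on ℝ⁻.
x=-0.63: |R|=0.5119
R=−1: 1+7/13x = −1+6/13x ⇒ -1/13x=2 ⇒ x=2/(-1/13)=-26.0000
Confirm numerically:
  x=-19.781: |R|=0.95277 <1
  x=-18.750: |R|=0.94223 <1
  x=-15.244: |R|=0.89704 <1
  x=-26.387: |R|=1.00226 >1
  x=-26.047: |R|=1.00028 >1
  x=-26.023: |R|=1.00014 >1
So |R|<1 on (-26.0000, 0).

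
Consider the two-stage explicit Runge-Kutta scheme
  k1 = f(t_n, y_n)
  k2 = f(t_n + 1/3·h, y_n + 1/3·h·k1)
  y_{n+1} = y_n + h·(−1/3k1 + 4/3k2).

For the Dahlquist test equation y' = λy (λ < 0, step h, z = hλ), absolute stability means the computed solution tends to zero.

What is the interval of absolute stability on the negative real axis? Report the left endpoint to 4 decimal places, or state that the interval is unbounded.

Set f=λy, z=hλ:
  k1=λy_n ⇒ h·k1=z·y_n;  k2=λ(1+1/3z)y_n ⇒ h·k2=z(1+1/3z)y_n
  y_{n+1}/y_n = 1 − 1/3z + 4/3z(1+1/3z) = 1 + z + 4/9z²
  so R(z) = 1 + z + 4/9z².

Boundary: |R(x)|=1, x<0.
x=-0.92: |R|=0.4562
R=1: x+4/9x²=0 ⇒ x=−9/4=-2.2500; min R=1−1/(4·4/9)=0.4375>−1
Confirm numerically:
  x=-1.759: |R|=0.61615 <1
  x=-1.102: |R|=0.43774 <1
  x=-1.081: |R|=0.43836 <1
  x=-2.762: |R|=1.62851 >1
  x=-2.746: |R|=1.60534 >1
Stable set (-2.2500, 0).

z∈(-2.2500,0).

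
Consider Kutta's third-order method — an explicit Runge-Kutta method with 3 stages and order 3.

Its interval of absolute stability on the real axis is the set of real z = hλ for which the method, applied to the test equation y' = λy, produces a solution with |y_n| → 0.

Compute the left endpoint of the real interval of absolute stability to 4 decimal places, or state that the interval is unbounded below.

left endpoint -2.5127.

With y'=λy (z=hλ):
  order 3, 3-stage ⇒ R(z)=1+z+z^2/2+z^3/6
  (e.g. R(-1.67)=-0.05179, |R|=0.05179)

Find x<0 with |R(x)|<1.
x=-1.67: |R|=0.0518
|R(-2.41)|=0.8389 |R(-1.53)|=0.0435 |R(-1.27)|=0.1951
Bisect:
  x_lo=-3.4008 |R|=3.1735  x_hi=-0.2985 |R|=0.7416
  mid=-1.84966 |R|=0.19373 →hi
  mid=-2.62525 |R|=1.19479 →lo
  mid=-2.23745 |R|=0.60121 →hi
  mid=-2.43135 |R|=0.87109 →hi
  mid=-2.52830 |R|=1.02576 →lo
  mid=-2.47983 |R|=0.94669 →hi
  mid=-2.50406 |R|=0.98578 →hi
  mid=-2.51618 |R|=1.00566 →lo
  mid=-2.51012 |R|=0.99569 →hi
  ...
  [-2.51277,-2.51258] ⇒ x*=-2.5127
Interval (-2.5127, 0).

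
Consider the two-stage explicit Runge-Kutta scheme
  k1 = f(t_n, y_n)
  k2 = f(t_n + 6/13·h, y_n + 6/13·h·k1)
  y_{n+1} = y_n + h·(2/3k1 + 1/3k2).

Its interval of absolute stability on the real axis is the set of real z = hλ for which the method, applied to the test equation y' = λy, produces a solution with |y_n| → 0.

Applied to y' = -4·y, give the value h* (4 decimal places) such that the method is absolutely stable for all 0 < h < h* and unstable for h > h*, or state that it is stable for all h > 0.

On y'=λy, z=hλ:
  k1=λy_n ⇒ h·k1=z·y_n;  k2=λ(1+6/13z)y_n ⇒ h·k2=z(1+6/13z)y_n
  y_{n+1}/y_n = 1 + 2/3z + 1/3z(1+6/13z) = 1 + z + 2/13z²
  Hence R(z) = 1 + z + 2/13z².

Boundary: |R(x)|=1, x<0.
x=-1.21: |R|=0.0152
R=1: x+2/13x²=0 ⇒ x=−13/2=-6.5000; min R=1−1/(4·2/13)=-0.6250>−1
Confirm numerically:
  x=-6.239: |R|=0.74948 <1
  x=-5.569: |R|=0.20235 <1
  x=-4.522: |R|=0.37608 <1
  x=-6.969: |R|=1.50284 >1
  x=-6.829: |R|=1.34565 >1
Stable set (-6.5000, 0).

(-6.5000,0); λ=-4 ⇒ h* = (13/2)/4 = 1.6250.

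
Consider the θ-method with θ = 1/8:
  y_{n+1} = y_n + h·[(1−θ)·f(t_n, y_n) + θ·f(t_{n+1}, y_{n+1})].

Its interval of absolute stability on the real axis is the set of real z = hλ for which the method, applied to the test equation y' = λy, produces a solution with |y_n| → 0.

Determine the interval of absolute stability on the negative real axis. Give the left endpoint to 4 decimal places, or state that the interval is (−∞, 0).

With y'=λy (z=hλ):
  y_{n+1} = y_n + z·[7/8·y_n + 1/8·y_{n+1}] ⇒ (1 − 1/8z)y_{n+1} = (1 + 7/8z)y_n
  so R(z) = (1 + 7/8z)/(1 − 1/8z).

Boundary: |R(x)|=1, x<0.
x=-1.4: |R|=0.1915
R=−1: 1+7/8x = −1+1/8x ⇒ -3/4x=2 ⇒ x=2/(-3/4)=-2.6667
Confirm numerically:
  x=-2.475: |R|=0.89021 <1
  x=-1.863: |R|=0.51110 <1
  x=-1.481: |R|=0.24966 <1
  x=-2.825: |R|=1.08776 >1
  x=-2.805: |R|=1.07682 >1
Interval (-2.6667, 0).

z∈(-2.6667,0).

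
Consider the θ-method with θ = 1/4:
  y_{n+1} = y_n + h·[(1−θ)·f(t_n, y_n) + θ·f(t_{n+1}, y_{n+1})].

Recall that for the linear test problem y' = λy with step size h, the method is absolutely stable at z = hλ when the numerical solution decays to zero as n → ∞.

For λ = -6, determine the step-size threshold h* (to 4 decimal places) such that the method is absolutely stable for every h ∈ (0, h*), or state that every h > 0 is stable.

(-4.0000,0); λ=-6 ⇒ h* = (4)/6 = 0.6667.

Set f=λy, z=hλ:
  y_{n+1} = y_n + z·[3/4·y_n + 1/4·y_{n+1}] ⇒ (1 − 1/4z)y_{n+1} = (1 + 3/4z)y_n
  so R(z) = (1 + 3/4z)/(1 − 1/4z).

Boundary: |R(x)|=1, x<0.
x=-1.42: |R|=0.0480
R=−1: 1+3/4x = −1+1/4x ⇒ -1/2x=2 ⇒ x=2/(-1/2)=-4.0000
Confirm numerically:
  x=-3.736: |R|=0.93175 <1
  x=-3.148: |R|=0.76161 <1
  x=-1.872: |R|=0.27520 <1
  x=-1.786: |R|=0.23470 <1
  x=-4.300: |R|=1.07229 >1
  x=-4.276: |R|=1.06670 >1
  x=-4.216: |R|=1.05258 >1
So |R|<1 on (-4.0000, 0).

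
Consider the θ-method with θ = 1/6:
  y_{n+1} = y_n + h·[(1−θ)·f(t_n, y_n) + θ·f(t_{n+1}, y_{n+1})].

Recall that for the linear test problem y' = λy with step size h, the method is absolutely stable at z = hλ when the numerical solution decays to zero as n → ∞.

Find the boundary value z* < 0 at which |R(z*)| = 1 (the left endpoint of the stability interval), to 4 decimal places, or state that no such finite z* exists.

z* = -3.0000.

Test eqn y'=λy, z=hλ:
  y_{n+1} = y_n + z·[5/6·y_n + 1/6·y_{n+1}] ⇒ (1 − 1/6z)y_{n+1} = (1 + 5/6z)y_n
  Hence R(z) = (1 + 5/6z)/(1 − 1/6z).

Need |R(x)|<1, x<0.
x=-0.52: |R|=0.5215
R=−1: 1+5/6x = −1+1/6x ⇒ -2/3x=2 ⇒ x=2/(-2/3)=-3.0000
Confirm numerically:
  x=-2.439: |R|=0.73409 <1
  x=-1.944: |R|=0.46828 <1
  x=-1.632: |R|=0.28302 <1
  x=-1.494: |R|=0.19616 <1
  x=-3.449: |R|=1.19007 >1
  x=-3.363: |R|=1.15508 >1
  x=-3.176: |R|=1.07672 >1
Interval (-3.0000, 0).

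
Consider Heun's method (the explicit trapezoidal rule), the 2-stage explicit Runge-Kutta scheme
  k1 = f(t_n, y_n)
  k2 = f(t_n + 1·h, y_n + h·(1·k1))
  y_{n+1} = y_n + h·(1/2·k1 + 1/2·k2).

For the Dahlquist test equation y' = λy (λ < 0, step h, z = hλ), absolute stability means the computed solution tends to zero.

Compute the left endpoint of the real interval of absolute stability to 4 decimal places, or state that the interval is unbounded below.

z* = -2.0000.

Set f=λy, z=hλ:
  order 2, 2-stage ⇒ R(z)=1+z+z^2/2
  (e.g. R(-1.17)=0.51445, |R|=0.51445)

Find x<0 with |R(x)|<1.
x=-1.17: |R|=0.5144
|R(-1.84)|=0.8528 |R(-1.62)|=0.6922 |R(-1.16)|=0.5128
Bisect:
  x_lo=-2.7149 |R|=1.9705  x_hi=-0.1281 |R|=0.8801
  mid=-1.42151 |R|=0.58884 →hi
  mid=-2.06821 |R|=1.07053 →lo
  mid=-1.74486 |R|=0.77741 →hi
  mid=-1.90653 |R|=0.91090 →hi
  mid=-1.98737 |R|=0.98745 →hi
  mid=-2.02779 |R|=1.02818 →lo
  mid=-2.00758 |R|=1.00761 →lo
  ...
  [-2.00000,-1.99984] ⇒ x*=-2.0000
Interval (-2.0000, 0).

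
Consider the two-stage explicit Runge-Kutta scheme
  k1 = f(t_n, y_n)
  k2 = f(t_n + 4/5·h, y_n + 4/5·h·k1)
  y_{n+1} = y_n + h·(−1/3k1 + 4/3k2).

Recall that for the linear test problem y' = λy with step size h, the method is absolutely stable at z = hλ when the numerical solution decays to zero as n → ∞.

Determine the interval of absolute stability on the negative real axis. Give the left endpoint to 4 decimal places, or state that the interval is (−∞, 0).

Set f=λy, z=hλ:
  k1=λy_n ⇒ h·k1=z·y_n;  k2=λ(1+4/5z)y_n ⇒ h·k2=z(1+4/5z)y_n
  y_{n+1}/y_n = 1 − 1/3z + 4/3z(1+4/5z) = 1 + z + 16/15z²
  so R(z) = 1 + z + 16/15z².

Need |R(x)|<1, x<0.
x=-1.38: |R|=1.6514
R=1: x+16/15x²=0 ⇒ x=−15/16=-0.9375; min R=1−1/(4·16/15)=0.7656>−1
Confirm numerically:
  x=-0.699: |R|=0.82217 <1
  x=-0.651: |R|=0.80105 <1
  x=-0.637: |R|=0.79582 <1
  x=-0.380: |R|=0.77403 <1
  x=-1.391: |R|=1.67287 >1
  x=-1.215: |R|=1.35964 >1
  x=-0.991: |R|=1.05655 >1
Stable set (-0.9375, 0).

z∈(-0.9375,0).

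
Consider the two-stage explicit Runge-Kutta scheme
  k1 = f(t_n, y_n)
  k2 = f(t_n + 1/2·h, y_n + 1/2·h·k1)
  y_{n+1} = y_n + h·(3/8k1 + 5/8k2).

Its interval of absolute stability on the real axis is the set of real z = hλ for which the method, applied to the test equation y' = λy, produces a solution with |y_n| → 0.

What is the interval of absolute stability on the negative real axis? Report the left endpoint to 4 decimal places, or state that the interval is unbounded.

With y'=λy (z=hλ):
  k1=λy_n ⇒ h·k1=z·y_n;  k2=λ(1+1/2z)y_n ⇒ h·k2=z(1+1/2z)y_n
  y_{n+1}/y_n = 1 + 3/8z + 5/8z(1+1/2z) = 1 + z + 5/16z²
  R(z) = 1 + z + 5/16z².

Boundary: |R(x)|=1, x<0.
x=-1.6: |R|=0.2000
R=1: x+5/16x²=0 ⇒ x=−16/5=-3.2000; min R=1−1/(4·5/16)=0.2000>−1
Confirm numerically:
  x=-2.891: |R|=0.72084 <1
  x=-1.898: |R|=0.22775 <1
  x=-1.343: |R|=0.22064 <1
  x=-3.566: |R|=1.40786 >1
  x=-3.324: |R|=1.12880 >1
So |R|<1 on (-3.2000, 0).

z∈(-3.2000,0).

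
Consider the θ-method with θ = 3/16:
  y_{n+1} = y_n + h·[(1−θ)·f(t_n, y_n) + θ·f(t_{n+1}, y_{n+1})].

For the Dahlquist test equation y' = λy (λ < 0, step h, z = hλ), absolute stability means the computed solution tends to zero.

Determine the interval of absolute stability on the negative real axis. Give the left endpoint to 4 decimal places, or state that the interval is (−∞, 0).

(-3.2000, 0).

With y'=λy (z=hλ):
  y_{n+1} = y_n + z·[13/16·y_n + 3/16·y_{n+1}] ⇒ (1 − 3/16z)y_{n+1} = (1 + 13/16z)y_n
  Hence R(z) = (1 + 13/16z)/(1 − 3/16z).

Solve |R(x)|<1 on ℝ⁻.
x=-1.5: |R|=0.1707
R=−1: 1+13/16x = −1+3/16x ⇒ -5/8x=2 ⇒ x=2/(-5/8)=-3.2000
Confirm numerically:
  x=-2.050: |R|=0.48081 <1
  x=-1.979: |R|=0.44341 <1
  x=-1.634: |R|=0.25079 <1
  x=-3.584: |R|=1.14354 >1
  x=-3.301: |R|=1.03899 >1
So |R|<1 on (-3.2000, 0).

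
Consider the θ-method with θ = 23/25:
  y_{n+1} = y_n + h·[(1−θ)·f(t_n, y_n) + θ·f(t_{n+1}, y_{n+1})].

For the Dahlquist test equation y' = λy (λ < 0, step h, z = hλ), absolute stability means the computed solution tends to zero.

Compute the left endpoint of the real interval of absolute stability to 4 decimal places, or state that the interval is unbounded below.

unbounded; (−∞, 0).

Test eqn y'=λy, z=hλ:
  y_{n+1} = y_n + z·[2/25·y_n + 23/25·y_{n+1}] ⇒ (1 − 23/25z)y_{n+1} = (1 + 2/25z)y_n
  so R(z) = (1 + 2/25z)/(1 − 23/25z).

Need |R(x)|<1, x<0.
x=-1.01: |R|=0.4765
x=-2: |R|=0.2958
x=-10: |R|=0.0196
x=-100: |R|=0.0753
θ=23/25≥1/2 ⇒ |1+2/25x|<|1−23/25x| ∀x<0 ⇒ unbounded interval.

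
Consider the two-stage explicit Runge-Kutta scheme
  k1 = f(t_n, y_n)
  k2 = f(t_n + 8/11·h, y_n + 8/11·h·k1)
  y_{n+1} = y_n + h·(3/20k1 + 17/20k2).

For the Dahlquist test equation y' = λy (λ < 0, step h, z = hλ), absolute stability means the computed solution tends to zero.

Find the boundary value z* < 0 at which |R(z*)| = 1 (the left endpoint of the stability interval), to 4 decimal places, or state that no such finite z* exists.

Test eqn y'=λy, z=hλ:
  k1=λy_n ⇒ h·k1=z·y_n;  k2=λ(1+8/11z)y_n ⇒ h·k2=z(1+8/11z)y_n
  y_{n+1}/y_n = 1 + 3/20z + 17/20z(1+8/11z) = 1 + z + 34/55z²
  Hence R(z) = 1 + z + 34/55z².

Need |R(x)|<1, x<0.
x=-0.84: |R|=0.5962
R=1: x+34/55x²=0 ⇒ x=−55/34=-1.6176; min R=1−1/(4·34/55)=0.5956>−1
Confirm numerically:
  x=-1.465: |R|=0.86176 <1
  x=-1.331: |R|=0.76415 <1
  x=-1.324: |R|=0.75966 <1
  x=-2.151: |R|=1.70920 >1
  x=-1.736: |R|=1.12701 >1
Stable set (-1.6176, 0).

left endpoint -1.6176.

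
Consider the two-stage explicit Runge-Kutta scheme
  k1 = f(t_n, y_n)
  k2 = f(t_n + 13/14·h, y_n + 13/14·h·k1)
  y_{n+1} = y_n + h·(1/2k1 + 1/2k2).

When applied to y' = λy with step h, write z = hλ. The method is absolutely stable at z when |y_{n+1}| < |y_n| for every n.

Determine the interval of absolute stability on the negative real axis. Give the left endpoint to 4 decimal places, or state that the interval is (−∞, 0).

z∈(-2.1538,0).

With y'=λy (z=hλ):
  k1=λy_n ⇒ h·k1=z·y_n;  k2=λ(1+13/14z)y_n ⇒ h·k2=z(1+13/14z)y_n
  y_{n+1}/y_n = 1 + 1/2z + 1/2z(1+13/14z) = 1 + z + 13/28z²
  Hence R(z) = 1 + z + 13/28z².

Solve |R(x)|<1 on ℝ⁻.
x=-0.86: |R|=0.4834
R=1: x+13/28x²=0 ⇒ x=−28/13=-2.1538; min R=1−1/(4·13/28)=0.4615>−1
Confirm numerically:
  x=-1.414: |R|=0.51429 <1
  x=-1.355: |R|=0.49744 <1
  x=-1.317: |R|=0.48830 <1
  x=-1.258: |R|=0.47676 <1
  x=-2.552: |R|=1.47176 >1
  x=-2.200: |R|=1.04714 >1
Stable set (-2.1538, 0).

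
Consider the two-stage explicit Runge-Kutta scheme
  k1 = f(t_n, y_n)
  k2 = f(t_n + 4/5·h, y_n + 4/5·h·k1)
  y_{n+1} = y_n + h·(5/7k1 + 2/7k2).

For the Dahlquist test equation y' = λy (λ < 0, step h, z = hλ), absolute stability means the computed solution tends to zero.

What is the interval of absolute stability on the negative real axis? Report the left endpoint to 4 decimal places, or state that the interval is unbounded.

With y'=λy (z=hλ):
  k1=λy_n ⇒ h·k1=z·y_n;  k2=λ(1+4/5z)y_n ⇒ h·k2=z(1+4/5z)y_n
  y_{n+1}/y_n = 1 + 5/7z + 2/7z(1+4/5z) = 1 + z + 8/35z²
  ⇒ R(z) = 1 + z + 8/35z².

Find x<0 with |R(x)|<1.
x=-1.03: |R|=0.2125
R=1: x+8/35x²=0 ⇒ x=−35/8=-4.3750; min R=1−1/(4·8/35)=-0.0938>−1
Confirm numerically:
  x=-3.414: |R|=0.25009 <1
  x=-2.677: |R|=0.03898 <1
  x=-2.637: |R|=0.04757 <1
  x=-2.448: |R|=0.07824 <1
  x=-4.839: |R|=1.51321 >1
  x=-4.553: |R|=1.18524 >1
  x=-4.406: |R|=1.03122 >1
So |R|<1 on (-4.3750, 0).

(-4.3750, 0).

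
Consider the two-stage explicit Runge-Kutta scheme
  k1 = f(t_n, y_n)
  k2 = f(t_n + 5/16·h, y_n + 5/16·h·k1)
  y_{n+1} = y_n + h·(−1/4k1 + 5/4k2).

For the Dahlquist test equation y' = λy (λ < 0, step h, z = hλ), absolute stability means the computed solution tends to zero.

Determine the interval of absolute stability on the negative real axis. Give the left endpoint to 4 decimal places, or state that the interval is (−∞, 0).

z∈(-2.5600,0).

Test eqn y'=λy, z=hλ:
  k1=λy_n ⇒ h·k1=z·y_n;  k2=λ(1+5/16z)y_n ⇒ h·k2=z(1+5/16z)y_n
  y_{n+1}/y_n = 1 − 1/4z + 5/4z(1+5/16z) = 1 + z + 25/64z²
  R(z) = 1 + z + 25/64z².

Find x<0 with |R(x)|<1.
x=-1.78: |R|=0.4577
R=1: x+25/64x²=0 ⇒ x=−64/25=-2.5600; min R=1−1/(4·25/64)=0.3600>−1
Confirm numerically:
  x=-2.508: |R|=0.94906 <1
  x=-1.637: |R|=0.40978 <1
  x=-1.463: |R|=0.37308 <1
  x=-1.379: |R|=0.36383 <1
  x=-2.915: |R|=1.40423 >1
  x=-2.838: |R|=1.30819 >1
  x=-2.680: |R|=1.12563 >1
Stable set (-2.5600, 0).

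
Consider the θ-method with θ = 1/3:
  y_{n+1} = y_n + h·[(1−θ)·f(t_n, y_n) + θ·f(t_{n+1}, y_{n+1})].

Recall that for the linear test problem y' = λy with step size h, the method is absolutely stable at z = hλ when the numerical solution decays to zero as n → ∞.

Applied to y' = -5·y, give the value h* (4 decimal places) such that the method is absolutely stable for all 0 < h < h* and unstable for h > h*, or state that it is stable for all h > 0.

With y'=λy (z=hλ):
  y_{n+1} = y_n + z·[2/3·y_n + 1/3·y_{n+1}] ⇒ (1 − 1/3z)y_{n+1} = (1 + 2/3z)y_n
  R(z) = (1 + 2/3z)/(1 − 1/3z).

Need |R(x)|<1, x<0.
x=-1.44: |R|=0.0270
R=−1: 1+2/3x = −1+1/3x ⇒ -1/3x=2 ⇒ x=2/(-1/3)=-6.0000
Confirm numerically:
  x=-5.454: |R|=0.93542 <1
  x=-4.779: |R|=0.84304 <1
  x=-3.889: |R|=0.69357 <1
  x=-3.652: |R|=0.64702 <1
  x=-6.484: |R|=1.05103 >1
  x=-6.389: |R|=1.04143 >1
Interval (-6.0000, 0).

(-6.0000,0); λ=-5 ⇒ h* = (6)/5 = 1.2000.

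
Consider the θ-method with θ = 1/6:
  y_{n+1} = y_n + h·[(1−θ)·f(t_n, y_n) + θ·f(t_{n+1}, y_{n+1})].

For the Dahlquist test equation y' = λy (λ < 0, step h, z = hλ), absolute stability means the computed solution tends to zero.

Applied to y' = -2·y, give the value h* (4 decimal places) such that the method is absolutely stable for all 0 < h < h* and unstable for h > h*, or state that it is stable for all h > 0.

With y'=λy (z=hλ):
  y_{n+1} = y_n + z·[5/6·y_n + 1/6·y_{n+1}] ⇒ (1 − 1/6z)y_{n+1} = (1 + 5/6z)y_n
  ⇒ R(z) = (1 + 5/6z)/(1 − 1/6z).

Boundary: |R(x)|=1, x<0.
x=-1.02: |R|=0.1282
R=−1: 1+5/6x = −1+1/6x ⇒ -2/3x=2 ⇒ x=2/(-2/3)=-3.0000
Confirm numerically:
  x=-2.593: |R|=0.81054 <1
  x=-2.584: |R|=0.80615 <1
  x=-2.118: |R|=0.56541 <1
  x=-1.515: |R|=0.20958 <1
  x=-3.453: |R|=1.19169 >1
  x=-3.262: |R|=1.11315 >1
  x=-3.059: |R|=1.02605 >1
Stable set (-3.0000, 0).

(-3.0000,0); λ=-2 ⇒ h* = (3)/2 = 1.5000.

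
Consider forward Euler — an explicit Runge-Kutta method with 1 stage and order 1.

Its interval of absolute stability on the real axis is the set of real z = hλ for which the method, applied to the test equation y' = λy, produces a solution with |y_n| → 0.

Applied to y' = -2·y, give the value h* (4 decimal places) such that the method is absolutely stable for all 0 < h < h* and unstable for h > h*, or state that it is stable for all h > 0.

(-2.0000,0); λ=-2 ⇒ h* = 1.0000.

Set f=λy, z=hλ:
  order 1, 1-stage ⇒ R(z)=1+z
  (e.g. R(-1.49)=-0.49000, |R|=0.49000)

Find x<0 with |R(x)|<1.
x=-1.49: |R|=0.4900
|R(-2.27)|=1.2700 |R(-1.8)|=0.8000 |R(-1.14)|=0.1400
Bisect:
  x_lo=-2.6586 |R|=1.6586  x_hi=-0.1310 |R|=0.8690
  mid=-1.39483 |R|=0.39483 →hi
  mid=-2.02674 |R|=1.02674 →lo
  mid=-1.71078 |R|=0.71078 →hi
  mid=-1.86876 |R|=0.86876 →hi
  mid=-1.94775 |R|=0.94775 →hi
  mid=-1.98724 |R|=0.98724 →hi
  mid=-2.00699 |R|=1.00699 →lo
  ...
  [-2.00005,-1.99989] ⇒ x*=-2.0000
Stable set (-2.0000, 0).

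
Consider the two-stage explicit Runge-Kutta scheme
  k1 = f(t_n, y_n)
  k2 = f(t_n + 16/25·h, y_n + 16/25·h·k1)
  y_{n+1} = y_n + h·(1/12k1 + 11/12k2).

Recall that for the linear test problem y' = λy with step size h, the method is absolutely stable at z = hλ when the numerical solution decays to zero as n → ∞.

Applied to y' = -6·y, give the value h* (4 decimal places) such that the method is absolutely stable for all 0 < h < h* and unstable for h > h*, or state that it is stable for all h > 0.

With y'=λy (z=hλ):
  k1=λy_n ⇒ h·k1=z·y_n;  k2=λ(1+16/25z)y_n ⇒ h·k2=z(1+16/25z)y_n
  y_{n+1}/y_n = 1 + 1/12z + 11/12z(1+16/25z) = 1 + z + 44/75z²
  Hence R(z) = 1 + z + 44/75z².

Solve |R(x)|<1 on ℝ⁻.
x=-1.67: |R|=0.9662
R=1: x+44/75x²=0 ⇒ x=−75/44=-1.7045; min R=1−1/(4·44/75)=0.5739>−1
Confirm numerically:
  x=-1.535: |R|=0.84732 <1
  x=-1.311: |R|=0.69732 <1
  x=-1.229: |R|=0.65713 <1
  x=-2.281: |R|=1.77140 >1
  x=-2.278: |R|=1.76638 >1
  x=-2.090: |R|=1.47262 >1
Stable set (-1.7045, 0).

(-1.7045,0); λ=-6 ⇒ h* = (75/44)/6 = 0.2841.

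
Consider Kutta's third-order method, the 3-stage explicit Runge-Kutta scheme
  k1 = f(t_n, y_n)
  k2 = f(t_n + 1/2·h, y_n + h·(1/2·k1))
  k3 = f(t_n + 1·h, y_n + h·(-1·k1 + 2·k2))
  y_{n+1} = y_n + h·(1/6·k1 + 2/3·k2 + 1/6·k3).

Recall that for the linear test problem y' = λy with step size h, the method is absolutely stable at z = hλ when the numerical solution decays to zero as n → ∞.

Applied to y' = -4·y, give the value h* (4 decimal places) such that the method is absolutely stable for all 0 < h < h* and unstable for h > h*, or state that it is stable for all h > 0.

(-2.5127,0); λ=-4 ⇒ h* = 0.6282.

Set f=λy, z=hλ:
  order 3, 3-stage ⇒ R(z)=1+z+z^2/2+z^3/6
  (e.g. R(-1.16)=0.25265, |R|=0.25265)

Need |R(x)|<1, x<0.
x=-1.16: |R|=0.2527
|R(-2.89)|=1.7369 |R(-1.46)|=0.0871 |R(-0.68)|=0.4988
Bisect:
  x_lo=-3.0762 |R|=2.1965  x_hi=-0.0591 |R|=0.9426
  mid=-1.56766 |R|=0.01902 →hi
  mid=-2.32195 |R|=0.71266 →hi
  mid=-2.69909 |R|=1.33373 →lo
  mid=-2.51052 |R|=0.99634 →hi
  mid=-2.60480 |R|=1.15790 →lo
  mid=-2.55766 |R|=1.07539 →lo
  mid=-2.53409 |R|=1.03544 →lo
  mid=-2.52230 |R|=1.01578 →lo
  mid=-2.51641 |R|=1.00604 →lo
  ...
  [-2.51291,-2.51273] ⇒ x*=-2.5127
Stable set (-2.5127, 0).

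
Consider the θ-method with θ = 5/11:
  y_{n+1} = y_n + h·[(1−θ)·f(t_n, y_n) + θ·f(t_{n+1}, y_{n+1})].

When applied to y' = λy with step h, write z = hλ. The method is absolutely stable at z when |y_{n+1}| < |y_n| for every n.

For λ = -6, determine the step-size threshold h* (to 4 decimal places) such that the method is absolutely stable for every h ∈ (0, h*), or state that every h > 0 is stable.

Test eqn y'=λy, z=hλ:
  y_{n+1} = y_n + z·[6/11·y_n + 5/11·y_{n+1}] ⇒ (1 − 5/11z)y_{n+1} = (1 + 6/11z)y_n
  ⇒ R(z) = (1 + 6/11z)/(1 − 5/11z).

Solve |R(x)|<1 on ℝ⁻.
x=-1.49: |R|=0.1117
R=−1: 1+6/11x = −1+5/11x ⇒ -1/11x=2 ⇒ x=2/(-1/11)=-22.0000
Confirm numerically:
  x=-18.581: |R|=0.96709 <1
  x=-18.476: |R|=0.96591 <1
  x=-15.807: |R|=0.93122 <1
  x=-9.037: |R|=0.76928 <1
  x=-22.562: |R|=1.00454 >1
  x=-22.168: |R|=1.00138 >1
  x=-22.148: |R|=1.00122 >1
So |R|<1 on (-22.0000, 0).

(-22.0000,0); λ=-6 ⇒ h* = (22)/6 = 3.6667.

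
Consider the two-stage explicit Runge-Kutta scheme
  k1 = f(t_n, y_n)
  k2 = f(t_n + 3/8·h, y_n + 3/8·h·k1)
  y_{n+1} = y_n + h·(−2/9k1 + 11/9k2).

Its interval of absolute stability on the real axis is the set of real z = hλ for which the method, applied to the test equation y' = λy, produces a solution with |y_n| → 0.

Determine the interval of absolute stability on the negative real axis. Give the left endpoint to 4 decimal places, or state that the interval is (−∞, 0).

Set f=λy, z=hλ:
  k1=λy_n ⇒ h·k1=z·y_n;  k2=λ(1+3/8z)y_n ⇒ h·k2=z(1+3/8z)y_n
  y_{n+1}/y_n = 1 − 2/9z + 11/9z(1+3/8z) = 1 + z + 11/24z²
  so R(z) = 1 + z + 11/24z².

Need |R(x)|<1, x<0.
x=-1.46: |R|=0.5170
R=1: x+11/24x²=0 ⇒ x=−24/11=-2.1818; min R=1−1/(4·11/24)=0.4545>−1
Confirm numerically:
  x=-1.840: |R|=0.71173 <1
  x=-1.419: |R|=0.50388 <1
  x=-1.128: |R|=0.45518 <1
  x=-2.566: |R|=1.45183 >1
  x=-2.510: |R|=1.37755 >1
Interval (-2.1818, 0).

z∈(-2.1818,0).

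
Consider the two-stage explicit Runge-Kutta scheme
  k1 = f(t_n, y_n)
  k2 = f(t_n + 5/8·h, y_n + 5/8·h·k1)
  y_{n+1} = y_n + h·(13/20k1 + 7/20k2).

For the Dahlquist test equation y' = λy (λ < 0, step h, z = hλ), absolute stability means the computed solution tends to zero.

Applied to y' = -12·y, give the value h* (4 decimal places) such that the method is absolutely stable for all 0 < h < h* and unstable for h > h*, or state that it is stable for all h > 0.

On y'=λy, z=hλ:
  k1=λy_n ⇒ h·k1=z·y_n;  k2=λ(1+5/8z)y_n ⇒ h·k2=z(1+5/8z)y_n
  y_{n+1}/y_n = 1 + 13/20z + 7/20z(1+5/8z) = 1 + z + 7/32z²
  R(z) = 1 + z + 7/32z².

Find x<0 with |R(x)|<1.
x=-0.61: |R|=0.4714
R=1: x+7/32x²=0 ⇒ x=−32/7=-4.5714; min R=1−1/(4·7/32)=-0.1429>−1
Confirm numerically:
  x=-4.512: |R|=0.94134 <1
  x=-3.500: |R|=0.17969 <1
  x=-3.224: |R|=0.04973 <1
  x=-3.051: |R|=0.01474 <1
  x=-4.908: |R|=1.36135 >1
  x=-4.833: |R|=1.27654 >1
Interval (-4.5714, 0).

(-4.5714,0); λ=-12 ⇒ h* = (32/7)/12 = 0.3810.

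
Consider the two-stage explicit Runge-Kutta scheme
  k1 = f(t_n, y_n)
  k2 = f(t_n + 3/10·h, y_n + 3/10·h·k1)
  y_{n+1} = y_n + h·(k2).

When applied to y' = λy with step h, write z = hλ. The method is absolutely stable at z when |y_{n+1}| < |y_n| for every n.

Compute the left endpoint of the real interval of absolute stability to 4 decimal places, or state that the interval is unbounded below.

On y'=λy, z=hλ:
  k1=λy_n ⇒ h·k1=z·y_n;  k2=λ(1+3/10z)y_n ⇒ h·k2=z(1+3/10z)y_n
  y_{n+1}/y_n = 1 + z(1+3/10z) = 1 + z + 3/10z²
  so R(z) = 1 + z + 3/10z².

Need |R(x)|<1, x<0.
x=-0.45: |R|=0.6108
R=1: x+3/10x²=0 ⇒ x=−10/3=-3.3333; min R=1−1/(4·3/10)=0.1667>−1
Confirm numerically:
  x=-2.466: |R|=0.35835 <1
  x=-2.225: |R|=0.26019 <1
  x=-1.672: |R|=0.16668 <1
  x=-1.643: |R|=0.16683 <1
  x=-3.632: |R|=1.32543 >1
  x=-3.518: |R|=1.19490 >1
So |R|<1 on (-3.3333, 0).

left endpoint -3.3333.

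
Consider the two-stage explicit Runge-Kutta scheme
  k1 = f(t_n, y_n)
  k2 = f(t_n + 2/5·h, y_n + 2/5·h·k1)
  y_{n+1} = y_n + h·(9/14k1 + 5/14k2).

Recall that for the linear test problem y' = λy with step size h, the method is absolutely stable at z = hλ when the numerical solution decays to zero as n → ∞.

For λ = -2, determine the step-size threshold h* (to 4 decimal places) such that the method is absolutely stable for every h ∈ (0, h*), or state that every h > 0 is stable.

Test eqn y'=λy, z=hλ:
  k1=λy_n ⇒ h·k1=z·y_n;  k2=λ(1+2/5z)y_n ⇒ h·k2=z(1+2/5z)y_n
  y_{n+1}/y_n = 1 + 9/14z + 5/14z(1+2/5z) = 1 + z + 1/7z²
  so R(z) = 1 + z + 1/7z².

Find x<0 with |R(x)|<1.
x=-0.48: |R|=0.5529
R=1: x+1/7x²=0 ⇒ x=−7=-7.0000; min R=1−1/(4·1/7)=-0.7500>−1
Confirm numerically:
  x=-6.416: |R|=0.46472 <1
  x=-5.774: |R|=0.01127 <1
  x=-5.410: |R|=0.22884 <1
  x=-7.399: |R|=1.42174 >1
  x=-7.319: |R|=1.33354 >1
Stable set (-7.0000, 0).

(-7.0000,0); λ=-2 ⇒ h* = (7)/2 = 3.5000.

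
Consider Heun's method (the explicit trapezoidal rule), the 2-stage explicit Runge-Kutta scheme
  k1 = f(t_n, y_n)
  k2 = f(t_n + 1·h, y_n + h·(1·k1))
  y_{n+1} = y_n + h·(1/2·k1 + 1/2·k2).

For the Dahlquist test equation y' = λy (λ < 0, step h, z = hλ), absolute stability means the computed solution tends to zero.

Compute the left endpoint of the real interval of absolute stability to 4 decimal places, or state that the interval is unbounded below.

z* = -2.0000.

With y'=λy (z=hλ):
  order 2, 2-stage ⇒ R(z)=1+z+z^2/2
  (e.g. R(-0.57)=0.59245, |R|=0.59245)

Boundary: |R(x)|=1, x<0.
x=-0.57: |R|=0.5924
|R(-2.1)|=1.1050 |R(-1.74)|=0.7738 |R(-0.81)|=0.5181
Bisect:
  x_lo=-2.8136 |R|=2.1445  x_hi=-0.1316 |R|=0.8770
  mid=-1.47258 |R|=0.61167 →hi
  mid=-2.14307 |R|=1.15330 →lo
  mid=-1.80783 |R|=0.82629 →hi
  mid=-1.97545 |R|=0.97575 →hi
  mid=-2.05926 |R|=1.06101 →lo
  mid=-2.01735 |R|=1.01750 →lo
  mid=-1.99640 |R|=0.99641 →hi
  ...
  [-2.00000,-1.99984] ⇒ x*=-2.0000
Interval (-2.0000, 0).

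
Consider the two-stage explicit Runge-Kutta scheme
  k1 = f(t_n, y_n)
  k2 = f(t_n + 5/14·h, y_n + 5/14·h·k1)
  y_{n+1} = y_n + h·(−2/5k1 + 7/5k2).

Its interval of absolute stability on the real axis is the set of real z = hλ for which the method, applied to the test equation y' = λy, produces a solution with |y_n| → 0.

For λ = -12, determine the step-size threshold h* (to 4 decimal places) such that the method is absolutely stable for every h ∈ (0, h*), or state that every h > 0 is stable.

(-2.0000,0); λ=-12 ⇒ h* = (2)/12 = 0.1667.

Set f=λy, z=hλ:
  k1=λy_n ⇒ h·k1=z·y_n;  k2=λ(1+5/14z)y_n ⇒ h·k2=z(1+5/14z)y_n
  y_{n+1}/y_n = 1 − 2/5z + 7/5z(1+5/14z) = 1 + z + 1/2z²
  so R(z) = 1 + z + 1/2z².

Find x<0 with |R(x)|<1.
x=-0.33: |R|=0.7245
R=1: x+1/2x²=0 ⇒ x=−2=-2.0000; min R=1−1/(4·1/2)=0.5000>−1
Confirm numerically:
  x=-1.608: |R|=0.68483 <1
  x=-1.603: |R|=0.68180 <1
  x=-1.439: |R|=0.59636 <1
  x=-2.597: |R|=1.77520 >1
  x=-2.415: |R|=1.50111 >1
Interval (-2.0000, 0).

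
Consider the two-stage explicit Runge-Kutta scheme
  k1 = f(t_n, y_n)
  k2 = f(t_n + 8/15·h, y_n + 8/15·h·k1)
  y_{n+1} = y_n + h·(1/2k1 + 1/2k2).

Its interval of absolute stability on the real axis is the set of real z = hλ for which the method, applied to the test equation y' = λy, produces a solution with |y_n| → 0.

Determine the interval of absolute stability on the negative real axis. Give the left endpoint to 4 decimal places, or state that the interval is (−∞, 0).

z∈(-3.7500,0).

Set f=λy, z=hλ:
  k1=λy_n ⇒ h·k1=z·y_n;  k2=λ(1+8/15z)y_n ⇒ h·k2=z(1+8/15z)y_n
  y_{n+1}/y_n = 1 + 1/2z + 1/2z(1+8/15z) = 1 + z + 4/15z²
  so R(z) = 1 + z + 4/15z².

Solve |R(x)|<1 on ℝ⁻.
x=-1.21: |R|=0.1804
R=1: x+4/15x²=0 ⇒ x=−15/4=-3.7500; min R=1−1/(4·4/15)=0.0625>−1
Confirm numerically:
  x=-3.542: |R|=0.80354 <1
  x=-3.355: |R|=0.64661 <1
  x=-2.240: |R|=0.09803 <1
  x=-4.292: |R|=1.62034 >1
  x=-4.199: |R|=1.50276 >1
Stable set (-3.7500, 0).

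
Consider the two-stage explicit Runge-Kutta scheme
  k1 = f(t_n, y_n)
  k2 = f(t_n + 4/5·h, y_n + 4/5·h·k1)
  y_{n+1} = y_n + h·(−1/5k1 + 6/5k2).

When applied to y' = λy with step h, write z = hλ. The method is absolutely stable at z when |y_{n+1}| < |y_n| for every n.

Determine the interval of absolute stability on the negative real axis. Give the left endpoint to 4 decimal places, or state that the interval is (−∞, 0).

On y'=λy, z=hλ:
  k1=λy_n ⇒ h·k1=z·y_n;  k2=λ(1+4/5z)y_n ⇒ h·k2=z(1+4/5z)y_n
  y_{n+1}/y_n = 1 − 1/5z + 6/5z(1+4/5z) = 1 + z + 24/25z²
  Hence R(z) = 1 + z + 24/25z².

Boundary: |R(x)|=1, x<0.
x=-0.56: |R|=0.7411
R=1: x+24/25x²=0 ⇒ x=−25/24=-1.0417; min R=1−1/(4·24/25)=0.7396>−1
Confirm numerically:
  x=-0.746: |R|=0.78826 <1
  x=-0.685: |R|=0.76546 <1
  x=-0.570: |R|=0.74190 <1
  x=-1.601: |R|=1.85967 >1
  x=-1.428: |R|=1.52962 >1
Stable set (-1.0417, 0).

(-1.0417, 0).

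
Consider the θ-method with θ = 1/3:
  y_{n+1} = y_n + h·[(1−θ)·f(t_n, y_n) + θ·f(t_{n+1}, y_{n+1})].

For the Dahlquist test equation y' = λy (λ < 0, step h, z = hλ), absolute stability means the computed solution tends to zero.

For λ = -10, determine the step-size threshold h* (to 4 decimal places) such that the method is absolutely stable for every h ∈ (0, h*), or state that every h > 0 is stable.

With y'=λy (z=hλ):
  y_{n+1} = y_n + z·[2/3·y_n + 1/3·y_{n+1}] ⇒ (1 − 1/3z)y_{n+1} = (1 + 2/3z)y_n
  ⇒ R(z) = (1 + 2/3z)/(1 − 1/3z).

Need |R(x)|<1, x<0.
x=-1.43: |R|=0.0316
R=−1: 1+2/3x = −1+1/3x ⇒ -1/3x=2 ⇒ x=2/(-1/3)=-6.0000
Confirm numerically:
  x=-4.945: |R|=0.86721 <1
  x=-3.863: |R|=0.68862 <1
  x=-2.920: |R|=0.47973 <1
  x=-6.391: |R|=1.04164 >1
  x=-6.355: |R|=1.03795 >1
So |R|<1 on (-6.0000, 0).

(-6.0000,0); λ=-10 ⇒ h* = (6)/10 = 0.6000.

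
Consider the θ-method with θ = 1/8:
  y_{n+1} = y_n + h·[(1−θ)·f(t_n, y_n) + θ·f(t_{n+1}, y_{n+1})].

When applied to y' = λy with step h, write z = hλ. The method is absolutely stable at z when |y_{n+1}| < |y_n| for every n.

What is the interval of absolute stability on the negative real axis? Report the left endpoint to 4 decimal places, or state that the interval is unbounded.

Set f=λy, z=hλ:
  y_{n+1} = y_n + z·[7/8·y_n + 1/8·y_{n+1}] ⇒ (1 − 1/8z)y_{n+1} = (1 + 7/8z)y_n
  R(z) = (1 + 7/8z)/(1 − 1/8z).

Solve |R(x)|<1 on ℝ⁻.
x=-0.5: |R|=0.5294
R=−1: 1+7/8x = −1+1/8x ⇒ -3/4x=2 ⇒ x=2/(-3/4)=-2.6667
Confirm numerically:
  x=-2.195: |R|=0.72241 <1
  x=-2.093: |R|=0.65897 <1
  x=-1.860: |R|=0.50913 <1
  x=-1.341: |R|=0.14849 <1
  x=-3.057: |R|=1.21181 >1
  x=-2.763: |R|=1.05370 >1
Interval (-2.6667, 0).

(-2.6667, 0).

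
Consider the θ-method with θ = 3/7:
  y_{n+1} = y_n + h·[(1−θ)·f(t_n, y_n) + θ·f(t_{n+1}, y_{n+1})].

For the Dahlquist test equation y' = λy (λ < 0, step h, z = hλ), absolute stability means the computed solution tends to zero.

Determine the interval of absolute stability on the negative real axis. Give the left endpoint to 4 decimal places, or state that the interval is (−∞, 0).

z∈(-14.0000,0).

With y'=λy (z=hλ):
  y_{n+1} = y_n + z·[4/7·y_n + 3/7·y_{n+1}] ⇒ (1 − 3/7z)y_{n+1} = (1 + 4/7z)y_n
  so R(z) = (1 + 4/7z)/(1 − 3/7z).

Solve |R(x)|<1 on ℝ⁻.
x=-1.03: |R|=0.2854
R=−1: 1+4/7x = −1+3/7x ⇒ -1/7x=2 ⇒ x=2/(-1/7)=-14.0000
Confirm numerically:
  x=-13.038: |R|=0.97914 <1
  x=-12.570: |R|=0.96802 <1
  x=-10.111: |R|=0.89583 <1
  x=-8.167: |R|=0.81483 <1
  x=-14.574: |R|=1.01132 >1
  x=-14.503: |R|=1.00996 >1
  x=-14.046: |R|=1.00094 >1
Stable set (-14.0000, 0).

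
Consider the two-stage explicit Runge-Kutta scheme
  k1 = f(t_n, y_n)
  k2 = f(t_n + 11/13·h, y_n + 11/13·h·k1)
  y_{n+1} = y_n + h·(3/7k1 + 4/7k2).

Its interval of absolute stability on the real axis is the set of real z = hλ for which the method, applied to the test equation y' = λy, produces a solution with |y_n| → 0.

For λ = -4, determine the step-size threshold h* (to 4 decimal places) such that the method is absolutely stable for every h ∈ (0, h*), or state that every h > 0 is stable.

Set f=λy, z=hλ:
  k1=λy_n ⇒ h·k1=z·y_n;  k2=λ(1+11/13z)y_n ⇒ h·k2=z(1+11/13z)y_n
  y_{n+1}/y_n = 1 + 3/7z + 4/7z(1+11/13z) = 1 + z + 44/91z²
  so R(z) = 1 + z + 44/91z².

Boundary: |R(x)|=1, x<0.
x=-0.39: |R|=0.6835
R=1: x+44/91x²=0 ⇒ x=−91/44=-2.0682; min R=1−1/(4·44/91)=0.4830>−1
Confirm numerically:
  x=-2.022: |R|=0.95485 <1
  x=-1.111: |R|=0.48581 <1
  x=-0.977: |R|=0.48453 <1
  x=-2.474: |R|=1.48545 >1
  x=-2.264: |R|=1.21436 >1
  x=-2.152: |R|=1.08722 >1
So |R|<1 on (-2.0682, 0).

(-2.0682,0); λ=-4 ⇒ h* = (91/44)/4 = 0.5170.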